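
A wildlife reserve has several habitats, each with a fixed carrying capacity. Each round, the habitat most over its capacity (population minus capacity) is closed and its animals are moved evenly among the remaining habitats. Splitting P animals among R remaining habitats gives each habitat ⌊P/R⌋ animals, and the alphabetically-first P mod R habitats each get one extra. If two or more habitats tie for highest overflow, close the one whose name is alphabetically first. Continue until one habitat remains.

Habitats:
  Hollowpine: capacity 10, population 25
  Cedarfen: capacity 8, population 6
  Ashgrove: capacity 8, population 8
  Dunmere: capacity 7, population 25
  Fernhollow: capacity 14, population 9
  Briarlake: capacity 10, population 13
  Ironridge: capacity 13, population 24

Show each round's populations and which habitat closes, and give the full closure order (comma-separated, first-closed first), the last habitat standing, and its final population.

Round 1: Ashgrove=8 Briarlake=13 Cedarfen=6 Dunmere=25 Fernhollow=9 Hollowpine=25 Ironridge=24 → close Dunmere (overflow 18)
  25÷6 = 4 each, +1 to first 1
Round 2: Ashgrove=13 Briarlake=17 Cedarfen=10 Fernhollow=13 Hollowpine=29 Ironridge=28 → close Hollowpine (overflow 19)
  29÷5 = 5 each, +1 to first 4
Round 3: Ashgrove=19 Briarlake=23 Cedarfen=16 Fernhollow=19 Ironridge=33 → close Ironridge (overflow 20)
  33÷4 = 8 each, +1 to first 1
Round 4: Ashgrove=28 Briarlake=31 Cedarfen=24 Fernhollow=27 → close Briarlake (overflow 21)
  31÷3 = 10 each, +1 to first 1
Round 5: Ashgrove=39 Cedarfen=34 Fernhollow=37 → close Ashgrove (overflow 31)
  39÷2 = 19 each, +1 to first 1
Round 6: Cedarfen=54 Fernhollow=56 → close Cedarfen (overflow 46)
  54÷1 = 54 each, +1 to first 0

Closure order: Dunmere, Hollowpine, Ironridge, Briarlake, Ashgrove, Cedarfen
Last habitat: Fernhollow with 110 animals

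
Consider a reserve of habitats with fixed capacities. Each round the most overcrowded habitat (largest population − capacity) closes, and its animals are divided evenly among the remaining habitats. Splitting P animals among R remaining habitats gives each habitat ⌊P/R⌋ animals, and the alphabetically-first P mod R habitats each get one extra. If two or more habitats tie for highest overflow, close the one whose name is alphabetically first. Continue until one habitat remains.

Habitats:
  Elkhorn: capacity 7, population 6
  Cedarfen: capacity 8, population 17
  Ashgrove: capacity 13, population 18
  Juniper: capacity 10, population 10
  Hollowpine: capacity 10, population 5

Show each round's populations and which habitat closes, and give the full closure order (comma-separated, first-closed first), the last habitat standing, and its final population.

Closure order: Cedarfen, Ashgrove, Elkhorn, Juniper
Last habitat: Hollowpine with 56 animals

Round 1: Ashgrove=18 Cedarfen=17 Elkhorn=6 Hollowpine=5 Juniper=10 → close Cedarfen (overflow 9)
  17÷4 = 4 each, +1 to first 1
Round 2: Ashgrove=23 Elkhorn=10 Hollowpine=9 Juniper=14 → close Ashgrove (overflow 10)
  23÷3 = 7 each, +1 to first 2
Round 3: Elkhorn=18 Hollowpine=17 Juniper=21 → close Elkhorn (overflow 11)
  18÷2 = 9 each, +1 to first 0
Round 4: Hollowpine=26 Juniper=30 → close Juniper (overflow 20)
  30÷1 = 30 each, +1 to first 0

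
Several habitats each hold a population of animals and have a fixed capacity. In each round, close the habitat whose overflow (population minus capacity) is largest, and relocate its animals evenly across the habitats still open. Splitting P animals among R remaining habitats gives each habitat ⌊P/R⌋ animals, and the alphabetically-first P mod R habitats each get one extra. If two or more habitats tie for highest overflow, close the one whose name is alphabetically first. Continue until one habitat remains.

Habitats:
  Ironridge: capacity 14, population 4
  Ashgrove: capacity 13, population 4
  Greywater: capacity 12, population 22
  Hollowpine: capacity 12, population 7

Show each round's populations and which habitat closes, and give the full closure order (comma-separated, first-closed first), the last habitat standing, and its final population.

Closure order: Greywater, Hollowpine, Ashgrove
Last habitat: Ironridge with 37 animals

Round 1: Ashgrove=4 Greywater=22 Hollowpine=7 Ironridge=4 → close Greywater (overflow 10)
  22÷3 = 7 each, +1 to first 1
Round 2: Ashgrove=12 Hollowpine=14 Ironridge=11 → close Hollowpine (overflow 2)
  14÷2 = 7 each, +1 to first 0
Round 3: Ashgrove=19 Ironridge=18 → close Ashgrove (overflow 6)
  19÷1 = 19 each, +1 to first 0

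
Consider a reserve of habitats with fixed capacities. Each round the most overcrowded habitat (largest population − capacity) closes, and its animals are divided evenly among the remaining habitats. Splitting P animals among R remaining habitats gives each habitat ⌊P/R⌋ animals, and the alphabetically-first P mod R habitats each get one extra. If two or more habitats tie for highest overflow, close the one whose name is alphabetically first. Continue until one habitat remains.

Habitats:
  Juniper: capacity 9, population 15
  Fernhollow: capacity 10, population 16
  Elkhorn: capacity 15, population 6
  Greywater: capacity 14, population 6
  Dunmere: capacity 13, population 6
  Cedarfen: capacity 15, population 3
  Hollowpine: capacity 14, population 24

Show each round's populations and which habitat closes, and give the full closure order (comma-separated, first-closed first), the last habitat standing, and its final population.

Round 1: Cedarfen=3 Dunmere=6 Elkhorn=6 Fernhollow=16 Greywater=6 Hollowpine=24 Juniper=15 → close Hollowpine (overflow 10)
  24÷6 = 4 each, +1 to first 0
Round 2: Cedarfen=7 Dunmere=10 Elkhorn=10 Fernhollow=20 Greywater=10 Juniper=19 → close Fernhollow (overflow 10)
  20÷5 = 4 each, +1 to first 0
Round 3: Cedarfen=11 Dunmere=14 Elkhorn=14 Greywater=14 Juniper=23 → close Juniper (overflow 14)
  23÷4 = 5 each, +1 to first 3
Round 4: Cedarfen=17 Dunmere=20 Elkhorn=20 Greywater=19 → close Dunmere (overflow 7)
  20÷3 = 6 each, +1 to first 2
Round 5: Cedarfen=24 Elkhorn=27 Greywater=25 → close Elkhorn (overflow 12)
  27÷2 = 13 each, +1 to first 1
Round 6: Cedarfen=38 Greywater=38 → close Greywater (overflow 24)
  38÷1 = 38 each, +1 to first 0

Closure order: Hollowpine, Fernhollow, Juniper, Dunmere, Elkhorn, Greywater
Last habitat: Cedarfen with 76 animals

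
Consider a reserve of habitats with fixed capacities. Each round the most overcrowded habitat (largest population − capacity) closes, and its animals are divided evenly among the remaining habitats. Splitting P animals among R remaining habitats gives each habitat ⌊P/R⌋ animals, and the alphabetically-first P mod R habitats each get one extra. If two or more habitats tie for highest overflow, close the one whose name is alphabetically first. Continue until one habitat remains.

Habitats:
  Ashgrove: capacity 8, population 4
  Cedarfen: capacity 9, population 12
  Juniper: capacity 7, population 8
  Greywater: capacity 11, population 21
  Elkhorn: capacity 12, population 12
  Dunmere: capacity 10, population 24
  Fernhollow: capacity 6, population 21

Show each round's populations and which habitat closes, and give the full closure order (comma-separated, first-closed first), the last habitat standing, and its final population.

Round 1: Ashgrove=4 Cedarfen=12 Dunmere=24 Elkhorn=12 Fernhollow=21 Greywater=21 Juniper=8 → close Fernhollow (overflow 15)
  21÷6 = 3 each, +1 to first 3
Round 2: Ashgrove=8 Cedarfen=16 Dunmere=28 Elkhorn=15 Greywater=24 Juniper=11 → close Dunmere (overflow 18)
  28÷5 = 5 each, +1 to first 3
Round 3: Ashgrove=14 Cedarfen=22 Elkhorn=21 Greywater=29 Juniper=16 → close Greywater (overflow 18)
  29÷4 = 7 each, +1 to first 1
Round 4: Ashgrove=22 Cedarfen=29 Elkhorn=28 Juniper=23 → close Cedarfen (overflow 20)
  29÷3 = 9 each, +1 to first 2
Round 5: Ashgrove=32 Elkhorn=38 Juniper=32 → close Elkhorn (overflow 26)
  38÷2 = 19 each, +1 to first 0
Round 6: Ashgrove=51 Juniper=51 → close Juniper (overflow 44)
  51÷1 = 51 each, +1 to first 0

Closure order: Fernhollow, Dunmere, Greywater, Cedarfen, Elkhorn, Juniper
Last habitat: Ashgrove with 102 animals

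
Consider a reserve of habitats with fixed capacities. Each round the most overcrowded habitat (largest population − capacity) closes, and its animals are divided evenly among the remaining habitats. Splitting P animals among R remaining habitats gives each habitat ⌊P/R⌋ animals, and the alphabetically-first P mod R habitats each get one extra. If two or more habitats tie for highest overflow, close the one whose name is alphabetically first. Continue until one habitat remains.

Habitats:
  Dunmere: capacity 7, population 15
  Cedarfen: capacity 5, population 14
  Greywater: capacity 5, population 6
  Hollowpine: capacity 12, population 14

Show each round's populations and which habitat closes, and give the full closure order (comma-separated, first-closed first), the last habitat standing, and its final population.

Round 1: Cedarfen=14 Dunmere=15 Greywater=6 Hollowpine=14 → close Cedarfen (overflow 9)
  14÷3 = 4 each, +1 to first 2
Round 2: Dunmere=20 Greywater=11 Hollowpine=18 → close Dunmere (overflow 13)
  20÷2 = 10 each, +1 to first 0
Round 3: Greywater=21 Hollowpine=28 → close Greywater (overflow 16)
  21÷1 = 21 each, +1 to first 0

Closure order: Cedarfen, Dunmere, Greywater
Last habitat: Hollowpine with 49 animals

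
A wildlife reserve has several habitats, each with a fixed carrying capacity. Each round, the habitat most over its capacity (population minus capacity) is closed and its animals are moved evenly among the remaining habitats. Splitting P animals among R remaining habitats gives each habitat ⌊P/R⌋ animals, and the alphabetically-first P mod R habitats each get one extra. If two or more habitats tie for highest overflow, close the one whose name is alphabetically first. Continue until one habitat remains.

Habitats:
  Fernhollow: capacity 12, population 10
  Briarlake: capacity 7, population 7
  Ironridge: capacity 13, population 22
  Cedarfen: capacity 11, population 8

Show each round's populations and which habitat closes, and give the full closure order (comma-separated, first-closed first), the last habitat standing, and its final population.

Round 1: Briarlake=7 Cedarfen=8 Fernhollow=10 Ironridge=22 → close Ironridge (overflow 9)
  22÷3 = 7 each, +1 to first 1
Round 2: Briarlake=15 Cedarfen=15 Fernhollow=17 → close Briarlake (overflow 8)
  15÷2 = 7 each, +1 to first 1
Round 3: Cedarfen=23 Fernhollow=24 → close Cedarfen (overflow 12)
  23÷1 = 23 each, +1 to first 0

Closure order: Ironridge, Briarlake, Cedarfen
Last habitat: Fernhollow with 47 animals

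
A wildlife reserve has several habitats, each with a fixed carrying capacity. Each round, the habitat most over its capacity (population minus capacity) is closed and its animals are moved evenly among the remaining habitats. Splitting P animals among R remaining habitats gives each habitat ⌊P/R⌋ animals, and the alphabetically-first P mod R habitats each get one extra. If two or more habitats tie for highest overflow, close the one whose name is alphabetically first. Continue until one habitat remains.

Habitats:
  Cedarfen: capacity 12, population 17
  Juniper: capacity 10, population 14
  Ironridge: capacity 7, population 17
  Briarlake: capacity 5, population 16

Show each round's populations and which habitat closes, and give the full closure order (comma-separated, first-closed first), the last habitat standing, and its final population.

Round 1: Briarlake=16 Cedarfen=17 Ironridge=17 Juniper=14 → close Briarlake (overflow 11)
  16÷3 = 5 each, +1 to first 1
Round 2: Cedarfen=23 Ironridge=22 Juniper=19 → close Ironridge (overflow 15)
  22÷2 = 11 each, +1 to first 0
Round 3: Cedarfen=34 Juniper=30 → close Cedarfen (overflow 22)
  34÷1 = 34 each, +1 to first 0

Closure order: Briarlake, Ironridge, Cedarfen
Last habitat: Juniper with 64 animals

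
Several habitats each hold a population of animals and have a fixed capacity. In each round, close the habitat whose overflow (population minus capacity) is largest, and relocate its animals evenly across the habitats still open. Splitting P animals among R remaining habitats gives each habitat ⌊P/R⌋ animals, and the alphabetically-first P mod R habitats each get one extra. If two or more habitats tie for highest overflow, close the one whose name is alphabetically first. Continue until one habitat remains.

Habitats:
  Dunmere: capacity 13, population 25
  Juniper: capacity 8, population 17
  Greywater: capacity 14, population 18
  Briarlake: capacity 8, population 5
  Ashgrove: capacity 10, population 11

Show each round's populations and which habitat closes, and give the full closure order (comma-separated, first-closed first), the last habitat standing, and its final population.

Round 1: Ashgrove=11 Briarlake=5 Dunmere=25 Greywater=18 Juniper=17 → close Dunmere (overflow 12)
  25÷4 = 6 each, +1 to first 1
Round 2: Ashgrove=18 Briarlake=11 Greywater=24 Juniper=23 → close Juniper (overflow 15)
  23÷3 = 7 each, +1 to first 2
Round 3: Ashgrove=26 Briarlake=19 Greywater=31 → close Greywater (overflow 17)
  31÷2 = 15 each, +1 to first 1
Round 4: Ashgrove=42 Briarlake=34 → close Ashgrove (overflow 32)
  42÷1 = 42 each, +1 to first 0

Closure order: Dunmere, Juniper, Greywater, Ashgrove
Last habitat: Briarlake with 76 animals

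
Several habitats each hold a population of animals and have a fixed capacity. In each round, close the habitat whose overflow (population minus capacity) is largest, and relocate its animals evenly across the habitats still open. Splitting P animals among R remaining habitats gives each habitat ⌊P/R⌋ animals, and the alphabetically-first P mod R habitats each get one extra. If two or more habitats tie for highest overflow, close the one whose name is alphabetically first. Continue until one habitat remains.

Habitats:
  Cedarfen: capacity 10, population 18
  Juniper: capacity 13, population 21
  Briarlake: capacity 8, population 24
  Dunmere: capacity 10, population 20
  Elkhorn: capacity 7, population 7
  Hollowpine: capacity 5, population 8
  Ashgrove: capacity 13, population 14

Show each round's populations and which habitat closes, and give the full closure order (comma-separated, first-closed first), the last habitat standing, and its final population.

Round 1: Ashgrove=14 Briarlake=24 Cedarfen=18 Dunmere=20 Elkhorn=7 Hollowpine=8 Juniper=21 → close Briarlake (overflow 16)
  24÷6 = 4 each, +1 to first 0
Round 2: Ashgrove=18 Cedarfen=22 Dunmere=24 Elkhorn=11 Hollowpine=12 Juniper=25 → close Dunmere (overflow 14)
  24÷5 = 4 each, +1 to first 4
Round 3: Ashgrove=23 Cedarfen=27 Elkhorn=16 Hollowpine=17 Juniper=29 → close Cedarfen (overflow 17)
  27÷4 = 6 each, +1 to first 3
Round 4: Ashgrove=30 Elkhorn=23 Hollowpine=24 Juniper=35 → close Juniper (overflow 22)
  35÷3 = 11 each, +1 to first 2
Round 5: Ashgrove=42 Elkhorn=35 Hollowpine=35 → close Hollowpine (overflow 30)
  35÷2 = 17 each, +1 to first 1
Round 6: Ashgrove=60 Elkhorn=52 → close Ashgrove (overflow 47)
  60÷1 = 60 each, +1 to first 0

Closure order: Briarlake, Dunmere, Cedarfen, Juniper, Hollowpine, Ashgrove
Last habitat: Elkhorn with 112 animals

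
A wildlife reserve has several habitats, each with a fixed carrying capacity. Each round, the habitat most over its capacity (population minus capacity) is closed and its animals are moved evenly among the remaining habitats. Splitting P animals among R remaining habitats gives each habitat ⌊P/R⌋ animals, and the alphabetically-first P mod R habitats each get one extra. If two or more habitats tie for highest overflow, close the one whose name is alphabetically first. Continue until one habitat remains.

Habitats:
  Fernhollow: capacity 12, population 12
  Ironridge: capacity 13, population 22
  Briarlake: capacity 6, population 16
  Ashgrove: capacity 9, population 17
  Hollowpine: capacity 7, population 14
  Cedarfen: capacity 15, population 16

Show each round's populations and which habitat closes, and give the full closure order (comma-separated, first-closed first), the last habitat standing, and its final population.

Closure order: Briarlake, Ashgrove, Ironridge, Hollowpine, Cedarfen
Last habitat: Fernhollow with 97 animals

Round 1: Ashgrove=17 Briarlake=16 Cedarfen=16 Fernhollow=12 Hollowpine=14 Ironridge=22 → close Briarlake (overflow 10)
  16÷5 = 3 each, +1 to first 1
Round 2: Ashgrove=21 Cedarfen=19 Fernhollow=15 Hollowpine=17 Ironridge=25 → close Ashgrove (overflow 12)
  21÷4 = 5 each, +1 to first 1
Round 3: Cedarfen=25 Fernhollow=20 Hollowpine=22 Ironridge=30 → close Ironridge (overflow 17)
  30÷3 = 10 each, +1 to first 0
Round 4: Cedarfen=35 Fernhollow=30 Hollowpine=32 → close Hollowpine (overflow 25)
  32÷2 = 16 each, +1 to first 0
Round 5: Cedarfen=51 Fernhollow=46 → close Cedarfen (overflow 36)
  51÷1 = 51 each, +1 to first 0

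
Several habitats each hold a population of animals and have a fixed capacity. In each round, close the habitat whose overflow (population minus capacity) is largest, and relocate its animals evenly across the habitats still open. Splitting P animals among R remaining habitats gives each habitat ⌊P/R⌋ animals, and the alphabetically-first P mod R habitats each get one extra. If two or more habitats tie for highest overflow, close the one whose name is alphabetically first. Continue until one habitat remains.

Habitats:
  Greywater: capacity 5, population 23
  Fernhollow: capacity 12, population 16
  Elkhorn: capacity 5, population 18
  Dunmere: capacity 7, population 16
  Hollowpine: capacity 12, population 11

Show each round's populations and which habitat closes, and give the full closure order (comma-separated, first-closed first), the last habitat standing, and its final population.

Closure order: Greywater, Elkhorn, Dunmere, Fernhollow
Last habitat: Hollowpine with 84 animals

Round 1: Dunmere=16 Elkhorn=18 Fernhollow=16 Greywater=23 Hollowpine=11 → close Greywater (overflow 18)
  23÷4 = 5 each, +1 to first 3
Round 2: Dunmere=22 Elkhorn=24 Fernhollow=22 Hollowpine=16 → close Elkhorn (overflow 19)
  24÷3 = 8 each, +1 to first 0
Round 3: Dunmere=30 Fernhollow=30 Hollowpine=24 → close Dunmere (overflow 23)
  30÷2 = 15 each, +1 to first 0
Round 4: Fernhollow=45 Hollowpine=39 → close Fernhollow (overflow 33)
  45÷1 = 45 each, +1 to first 0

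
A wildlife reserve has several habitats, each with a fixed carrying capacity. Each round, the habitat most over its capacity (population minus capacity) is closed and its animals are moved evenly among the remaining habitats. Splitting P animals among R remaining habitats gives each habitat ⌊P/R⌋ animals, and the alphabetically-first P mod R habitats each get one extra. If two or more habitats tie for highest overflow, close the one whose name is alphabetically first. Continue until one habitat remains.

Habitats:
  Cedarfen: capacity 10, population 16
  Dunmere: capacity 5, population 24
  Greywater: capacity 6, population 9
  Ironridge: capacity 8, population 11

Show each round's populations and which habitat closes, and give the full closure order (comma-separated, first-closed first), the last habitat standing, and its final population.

Round 1: Cedarfen=16 Dunmere=24 Greywater=9 Ironridge=11 → close Dunmere (overflow 19)
  24÷3 = 8 each, +1 to first 0
Round 2: Cedarfen=24 Greywater=17 Ironridge=19 → close Cedarfen (overflow 14)
  24÷2 = 12 each, +1 to first 0
Round 3: Greywater=29 Ironridge=31 → close Greywater (overflow 23)
  29÷1 = 29 each, +1 to first 0

Closure order: Dunmere, Cedarfen, Greywater
Last habitat: Ironridge with 60 animals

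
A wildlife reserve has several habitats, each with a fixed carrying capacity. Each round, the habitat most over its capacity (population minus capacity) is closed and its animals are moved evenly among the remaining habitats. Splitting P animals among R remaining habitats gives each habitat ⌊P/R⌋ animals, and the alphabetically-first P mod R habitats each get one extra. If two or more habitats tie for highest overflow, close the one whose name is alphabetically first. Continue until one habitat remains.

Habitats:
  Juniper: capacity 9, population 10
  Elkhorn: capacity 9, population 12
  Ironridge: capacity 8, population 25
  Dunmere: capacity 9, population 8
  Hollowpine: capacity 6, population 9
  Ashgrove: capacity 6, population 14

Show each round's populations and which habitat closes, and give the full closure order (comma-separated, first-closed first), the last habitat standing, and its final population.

Round 1: Ashgrove=14 Dunmere=8 Elkhorn=12 Hollowpine=9 Ironridge=25 Juniper=10 → close Ironridge (overflow 17)
  25÷5 = 5 each, +1 to first 0
Round 2: Ashgrove=19 Dunmere=13 Elkhorn=17 Hollowpine=14 Juniper=15 → close Ashgrove (overflow 13)
  19÷4 = 4 each, +1 to first 3
Round 3: Dunmere=18 Elkhorn=22 Hollowpine=19 Juniper=19 → close Elkhorn (overflow 13)
  22÷3 = 7 each, +1 to first 1
Round 4: Dunmere=26 Hollowpine=26 Juniper=26 → close Hollowpine (overflow 20)
  26÷2 = 13 each, +1 to first 0
Round 5: Dunmere=39 Juniper=39 → close Dunmere (overflow 30)
  39÷1 = 39 each, +1 to first 0

Closure order: Ironridge, Ashgrove, Elkhorn, Hollowpine, Dunmere
Last habitat: Juniper with 78 animals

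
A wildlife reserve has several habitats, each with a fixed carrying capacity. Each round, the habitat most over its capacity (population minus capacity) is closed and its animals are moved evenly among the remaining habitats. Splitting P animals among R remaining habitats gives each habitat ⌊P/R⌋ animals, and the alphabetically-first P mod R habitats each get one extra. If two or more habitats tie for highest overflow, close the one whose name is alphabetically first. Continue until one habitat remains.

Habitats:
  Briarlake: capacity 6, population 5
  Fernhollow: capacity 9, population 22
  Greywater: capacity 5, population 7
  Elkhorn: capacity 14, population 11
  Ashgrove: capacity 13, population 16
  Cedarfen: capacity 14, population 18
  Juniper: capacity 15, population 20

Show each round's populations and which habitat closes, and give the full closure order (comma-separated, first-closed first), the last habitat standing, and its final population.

Closure order: Fernhollow, Cedarfen, Ashgrove, Juniper, Briarlake, Greywater
Last habitat: Elkhorn with 99 animals

Round 1: Ashgrove=16 Briarlake=5 Cedarfen=18 Elkhorn=11 Fernhollow=22 Greywater=7 Juniper=20 → close Fernhollow (overflow 13)
  22÷6 = 3 each, +1 to first 4
Round 2: Ashgrove=20 Briarlake=9 Cedarfen=22 Elkhorn=15 Greywater=10 Juniper=23 → close Cedarfen (overflow 8)
  22÷5 = 4 each, +1 to first 2
Round 3: Ashgrove=25 Briarlake=14 Elkhorn=19 Greywater=14 Juniper=27 → close Ashgrove (overflow 12)
  25÷4 = 6 each, +1 to first 1
Round 4: Briarlake=21 Elkhorn=25 Greywater=20 Juniper=33 → close Juniper (overflow 18)
  33÷3 = 11 each, +1 to first 0
Round 5: Briarlake=32 Elkhorn=36 Greywater=31 → close Briarlake (overflow 26)
  32÷2 = 16 each, +1 to first 0
Round 6: Elkhorn=52 Greywater=47 → close Greywater (overflow 42)
  47÷1 = 47 each, +1 to first 0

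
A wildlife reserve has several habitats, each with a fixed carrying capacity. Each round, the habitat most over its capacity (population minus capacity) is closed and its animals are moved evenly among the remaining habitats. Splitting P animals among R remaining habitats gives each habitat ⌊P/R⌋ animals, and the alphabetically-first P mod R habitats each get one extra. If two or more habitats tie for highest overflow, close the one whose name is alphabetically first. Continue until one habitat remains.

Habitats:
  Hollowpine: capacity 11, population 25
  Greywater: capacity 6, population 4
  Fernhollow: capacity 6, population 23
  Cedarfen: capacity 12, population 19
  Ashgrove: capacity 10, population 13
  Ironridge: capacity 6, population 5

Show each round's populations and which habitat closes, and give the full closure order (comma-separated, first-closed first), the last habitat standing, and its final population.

Round 1: Ashgrove=13 Cedarfen=19 Fernhollow=23 Greywater=4 Hollowpine=25 Ironridge=5 → close Fernhollow (overflow 17)
  23÷5 = 4 each, +1 to first 3
Round 2: Ashgrove=18 Cedarfen=24 Greywater=9 Hollowpine=29 Ironridge=9 → close Hollowpine (overflow 18)
  29÷4 = 7 each, +1 to first 1
Round 3: Ashgrove=26 Cedarfen=31 Greywater=16 Ironridge=16 → close Cedarfen (overflow 19)
  31÷3 = 10 each, +1 to first 1
Round 4: Ashgrove=37 Greywater=26 Ironridge=26 → close Ashgrove (overflow 27)
  37÷2 = 18 each, +1 to first 1
Round 5: Greywater=45 Ironridge=44 → close Greywater (overflow 39)
  45÷1 = 45 each, +1 to first 0

Closure order: Fernhollow, Hollowpine, Cedarfen, Ashgrove, Greywater
Last habitat: Ironridge with 89 animals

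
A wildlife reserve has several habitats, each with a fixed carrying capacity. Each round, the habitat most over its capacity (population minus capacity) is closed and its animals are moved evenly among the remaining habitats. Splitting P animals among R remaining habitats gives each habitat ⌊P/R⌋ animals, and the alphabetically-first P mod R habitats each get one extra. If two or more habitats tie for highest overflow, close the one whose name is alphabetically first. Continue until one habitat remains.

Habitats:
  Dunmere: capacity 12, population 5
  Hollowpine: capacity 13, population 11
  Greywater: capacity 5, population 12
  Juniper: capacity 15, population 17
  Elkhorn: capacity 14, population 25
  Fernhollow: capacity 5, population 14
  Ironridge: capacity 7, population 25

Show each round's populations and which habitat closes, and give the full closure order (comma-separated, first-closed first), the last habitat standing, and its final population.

Round 1: Dunmere=5 Elkhorn=25 Fernhollow=14 Greywater=12 Hollowpine=11 Ironridge=25 Juniper=17 → close Ironridge (overflow 18)
  25÷6 = 4 each, +1 to first 1
Round 2: Dunmere=10 Elkhorn=29 Fernhollow=18 Greywater=16 Hollowpine=15 Juniper=21 → close Elkhorn (overflow 15)
  29÷5 = 5 each, +1 to first 4
Round 3: Dunmere=16 Fernhollow=24 Greywater=22 Hollowpine=21 Juniper=26 → close Fernhollow (overflow 19)
  24÷4 = 6 each, +1 to first 0
Round 4: Dunmere=22 Greywater=28 Hollowpine=27 Juniper=32 → close Greywater (overflow 23)
  28÷3 = 9 each, +1 to first 1
Round 5: Dunmere=32 Hollowpine=36 Juniper=41 → close Juniper (overflow 26)
  41÷2 = 20 each, +1 to first 1
Round 6: Dunmere=53 Hollowpine=56 → close Hollowpine (overflow 43)
  56÷1 = 56 each, +1 to first 0

Closure order: Ironridge, Elkhorn, Fernhollow, Greywater, Juniper, Hollowpine
Last habitat: Dunmere with 109 animals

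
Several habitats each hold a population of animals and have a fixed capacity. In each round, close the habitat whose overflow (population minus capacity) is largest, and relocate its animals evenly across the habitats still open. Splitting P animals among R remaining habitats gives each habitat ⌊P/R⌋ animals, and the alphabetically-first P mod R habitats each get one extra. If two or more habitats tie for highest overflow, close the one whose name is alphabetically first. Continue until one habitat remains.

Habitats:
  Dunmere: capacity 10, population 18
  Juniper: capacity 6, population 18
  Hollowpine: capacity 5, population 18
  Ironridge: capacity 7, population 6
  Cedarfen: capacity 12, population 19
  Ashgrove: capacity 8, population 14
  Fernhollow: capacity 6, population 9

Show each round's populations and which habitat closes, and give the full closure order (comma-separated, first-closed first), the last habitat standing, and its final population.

Closure order: Hollowpine, Juniper, Dunmere, Ashgrove, Cedarfen, Fernhollow
Last habitat: Ironridge with 102 animals

Round 1: Ashgrove=14 Cedarfen=19 Dunmere=18 Fernhollow=9 Hollowpine=18 Ironridge=6 Juniper=18 → close Hollowpine (overflow 13)
  18÷6 = 3 each, +1 to first 0
Round 2: Ashgrove=17 Cedarfen=22 Dunmere=21 Fernhollow=12 Ironridge=9 Juniper=21 → close Juniper (overflow 15)
  21÷5 = 4 each, +1 to first 1
Round 3: Ashgrove=22 Cedarfen=26 Dunmere=25 Fernhollow=16 Ironridge=13 → close Dunmere (overflow 15)
  25÷4 = 6 each, +1 to first 1
Round 4: Ashgrove=29 Cedarfen=32 Fernhollow=22 Ironridge=19 → close Ashgrove (overflow 21)
  29÷3 = 9 each, +1 to first 2
Round 5: Cedarfen=42 Fernhollow=32 Ironridge=28 → close Cedarfen (overflow 30)
  42÷2 = 21 each, +1 to first 0
Round 6: Fernhollow=53 Ironridge=49 → close Fernhollow (overflow 47)
  53÷1 = 53 each, +1 to first 0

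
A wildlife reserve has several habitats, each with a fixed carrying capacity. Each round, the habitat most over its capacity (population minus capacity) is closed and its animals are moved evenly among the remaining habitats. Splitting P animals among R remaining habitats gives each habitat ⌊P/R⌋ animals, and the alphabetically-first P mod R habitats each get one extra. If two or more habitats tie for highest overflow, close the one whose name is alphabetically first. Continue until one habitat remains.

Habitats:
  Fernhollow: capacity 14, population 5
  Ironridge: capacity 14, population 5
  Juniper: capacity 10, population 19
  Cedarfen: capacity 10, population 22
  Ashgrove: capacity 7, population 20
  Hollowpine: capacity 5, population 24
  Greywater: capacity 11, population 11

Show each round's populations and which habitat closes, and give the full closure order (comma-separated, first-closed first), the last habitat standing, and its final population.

Round 1: Ashgrove=20 Cedarfen=22 Fernhollow=5 Greywater=11 Hollowpine=24 Ironridge=5 Juniper=19 → close Hollowpine (overflow 19)
  24÷6 = 4 each, +1 to first 0
Round 2: Ashgrove=24 Cedarfen=26 Fernhollow=9 Greywater=15 Ironridge=9 Juniper=23 → close Ashgrove (overflow 17)
  24÷5 = 4 each, +1 to first 4
Round 3: Cedarfen=31 Fernhollow=14 Greywater=20 Ironridge=14 Juniper=27 → close Cedarfen (overflow 21)
  31÷4 = 7 each, +1 to first 3
Round 4: Fernhollow=22 Greywater=28 Ironridge=22 Juniper=34 → close Juniper (overflow 24)
  34÷3 = 11 each, +1 to first 1
Round 5: Fernhollow=34 Greywater=39 Ironridge=33 → close Greywater (overflow 28)
  39÷2 = 19 each, +1 to first 1
Round 6: Fernhollow=54 Ironridge=52 → close Fernhollow (overflow 40)
  54÷1 = 54 each, +1 to first 0

Closure order: Hollowpine, Ashgrove, Cedarfen, Juniper, Greywater, Fernhollow
Last habitat: Ironridge with 106 animals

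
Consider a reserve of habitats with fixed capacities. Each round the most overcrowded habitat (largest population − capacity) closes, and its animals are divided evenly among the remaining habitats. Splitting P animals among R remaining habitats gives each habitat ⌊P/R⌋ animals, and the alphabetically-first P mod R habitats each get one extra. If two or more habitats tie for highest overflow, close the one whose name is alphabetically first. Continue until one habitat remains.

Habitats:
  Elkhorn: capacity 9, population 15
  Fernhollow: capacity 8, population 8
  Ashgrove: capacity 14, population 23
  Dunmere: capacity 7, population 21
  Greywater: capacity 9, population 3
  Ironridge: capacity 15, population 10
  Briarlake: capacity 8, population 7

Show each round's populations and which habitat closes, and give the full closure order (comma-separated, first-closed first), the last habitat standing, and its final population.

Round 1: Ashgrove=23 Briarlake=7 Dunmere=21 Elkhorn=15 Fernhollow=8 Greywater=3 Ironridge=10 → close Dunmere (overflow 14)
  21÷6 = 3 each, +1 to first 3
Round 2: Ashgrove=27 Briarlake=11 Elkhorn=19 Fernhollow=11 Greywater=6 Ironridge=13 → close Ashgrove (overflow 13)
  27÷5 = 5 each, +1 to first 2
Round 3: Briarlake=17 Elkhorn=25 Fernhollow=16 Greywater=11 Ironridge=18 → close Elkhorn (overflow 16)
  25÷4 = 6 each, +1 to first 1
Round 4: Briarlake=24 Fernhollow=22 Greywater=17 Ironridge=24 → close Briarlake (overflow 16)
  24÷3 = 8 each, +1 to first 0
Round 5: Fernhollow=30 Greywater=25 Ironridge=32 → close Fernhollow (overflow 22)
  30÷2 = 15 each, +1 to first 0
Round 6: Greywater=40 Ironridge=47 → close Ironridge (overflow 32)
  47÷1 = 47 each, +1 to first 0

Closure order: Dunmere, Ashgrove, Elkhorn, Briarlake, Fernhollow, Ironridge
Last habitat: Greywater with 87 animals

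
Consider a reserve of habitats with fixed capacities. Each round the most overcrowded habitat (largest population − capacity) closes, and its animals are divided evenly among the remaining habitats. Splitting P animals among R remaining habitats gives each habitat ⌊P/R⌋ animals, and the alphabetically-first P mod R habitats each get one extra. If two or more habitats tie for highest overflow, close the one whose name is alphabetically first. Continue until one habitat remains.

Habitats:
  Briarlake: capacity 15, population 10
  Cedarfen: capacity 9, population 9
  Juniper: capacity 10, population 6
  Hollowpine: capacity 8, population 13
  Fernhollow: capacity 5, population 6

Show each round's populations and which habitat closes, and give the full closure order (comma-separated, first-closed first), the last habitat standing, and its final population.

Closure order: Hollowpine, Fernhollow, Cedarfen, Briarlake
Last habitat: Juniper with 44 animals

Round 1: Briarlake=10 Cedarfen=9 Fernhollow=6 Hollowpine=13 Juniper=6 → close Hollowpine (overflow 5)
  13÷4 = 3 each, +1 to first 1
Round 2: Briarlake=14 Cedarfen=12 Fernhollow=9 Juniper=9 → close Fernhollow (overflow 4)
  9÷3 = 3 each, +1 to first 0
Round 3: Briarlake=17 Cedarfen=15 Juniper=12 → close Cedarfen (overflow 6)
  15÷2 = 7 each, +1 to first 1
Round 4: Briarlake=25 Juniper=19 → close Briarlake (overflow 10)
  25÷1 = 25 each, +1 to first 0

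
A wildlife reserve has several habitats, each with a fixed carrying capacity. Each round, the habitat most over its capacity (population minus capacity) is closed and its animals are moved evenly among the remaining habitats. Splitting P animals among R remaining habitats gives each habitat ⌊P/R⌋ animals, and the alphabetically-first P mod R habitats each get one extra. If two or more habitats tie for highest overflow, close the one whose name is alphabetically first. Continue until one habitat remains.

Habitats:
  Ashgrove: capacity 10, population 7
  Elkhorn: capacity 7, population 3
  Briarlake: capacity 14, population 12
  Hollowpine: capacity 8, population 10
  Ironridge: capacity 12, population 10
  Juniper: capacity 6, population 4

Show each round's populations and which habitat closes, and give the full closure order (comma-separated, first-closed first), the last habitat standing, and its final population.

Round 1: Ashgrove=7 Briarlake=12 Elkhorn=3 Hollowpine=10 Ironridge=10 Juniper=4 → close Hollowpine (overflow 2)
  10÷5 = 2 each, +1 to first 0
Round 2: Ashgrove=9 Briarlake=14 Elkhorn=5 Ironridge=12 Juniper=6 → close Briarlake (overflow 0)
  14÷4 = 3 each, +1 to first 2
Round 3: Ashgrove=13 Elkhorn=9 Ironridge=15 Juniper=9 → close Ashgrove (overflow 3)
  13÷3 = 4 each, +1 to first 1
Round 4: Elkhorn=14 Ironridge=19 Juniper=13 → close Elkhorn (overflow 7)
  14÷2 = 7 each, +1 to first 0
Round 5: Ironridge=26 Juniper=20 → close Ironridge (overflow 14)
  26÷1 = 26 each, +1 to first 0

Closure order: Hollowpine, Briarlake, Ashgrove, Elkhorn, Ironridge
Last habitat: Juniper with 46 animals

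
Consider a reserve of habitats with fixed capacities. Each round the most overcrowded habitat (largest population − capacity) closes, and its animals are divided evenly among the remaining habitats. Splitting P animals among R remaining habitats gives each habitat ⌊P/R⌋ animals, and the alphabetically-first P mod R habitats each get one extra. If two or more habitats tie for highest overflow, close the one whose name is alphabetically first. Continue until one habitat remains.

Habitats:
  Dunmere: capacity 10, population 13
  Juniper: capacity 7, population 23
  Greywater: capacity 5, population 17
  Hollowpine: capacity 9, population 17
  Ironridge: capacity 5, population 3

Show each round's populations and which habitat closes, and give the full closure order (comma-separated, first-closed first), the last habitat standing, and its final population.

Round 1: Dunmere=13 Greywater=17 Hollowpine=17 Ironridge=3 Juniper=23 → close Juniper (overflow 16)
  23÷4 = 5 each, +1 to first 3
Round 2: Dunmere=19 Greywater=23 Hollowpine=23 Ironridge=8 → close Greywater (overflow 18)
  23÷3 = 7 each, +1 to first 2
Round 3: Dunmere=27 Hollowpine=31 Ironridge=15 → close Hollowpine (overflow 22)
  31÷2 = 15 each, +1 to first 1
Round 4: Dunmere=43 Ironridge=30 → close Dunmere (overflow 33)
  43÷1 = 43 each, +1 to first 0

Closure order: Juniper, Greywater, Hollowpine, Dunmere
Last habitat: Ironridge with 73 animals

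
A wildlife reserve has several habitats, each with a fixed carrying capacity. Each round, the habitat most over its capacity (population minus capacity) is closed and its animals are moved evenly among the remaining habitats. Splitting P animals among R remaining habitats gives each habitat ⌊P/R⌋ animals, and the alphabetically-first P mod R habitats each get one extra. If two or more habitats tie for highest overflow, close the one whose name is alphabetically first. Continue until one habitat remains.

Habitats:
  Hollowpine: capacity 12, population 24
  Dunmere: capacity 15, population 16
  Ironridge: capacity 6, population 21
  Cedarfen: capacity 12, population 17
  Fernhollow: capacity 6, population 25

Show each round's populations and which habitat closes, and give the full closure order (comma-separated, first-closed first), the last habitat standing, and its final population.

Round 1: Cedarfen=17 Dunmere=16 Fernhollow=25 Hollowpine=24 Ironridge=21 → close Fernhollow (overflow 19)
  25÷4 = 6 each, +1 to first 1
Round 2: Cedarfen=24 Dunmere=22 Hollowpine=30 Ironridge=27 → close Ironridge (overflow 21)
  27÷3 = 9 each, +1 to first 0
Round 3: Cedarfen=33 Dunmere=31 Hollowpine=39 → close Hollowpine (overflow 27)
  39÷2 = 19 each, +1 to first 1
Round 4: Cedarfen=53 Dunmere=50 → close Cedarfen (overflow 41)
  53÷1 = 53 each, +1 to first 0

Closure order: Fernhollow, Ironridge, Hollowpine, Cedarfen
Last habitat: Dunmere with 103 animals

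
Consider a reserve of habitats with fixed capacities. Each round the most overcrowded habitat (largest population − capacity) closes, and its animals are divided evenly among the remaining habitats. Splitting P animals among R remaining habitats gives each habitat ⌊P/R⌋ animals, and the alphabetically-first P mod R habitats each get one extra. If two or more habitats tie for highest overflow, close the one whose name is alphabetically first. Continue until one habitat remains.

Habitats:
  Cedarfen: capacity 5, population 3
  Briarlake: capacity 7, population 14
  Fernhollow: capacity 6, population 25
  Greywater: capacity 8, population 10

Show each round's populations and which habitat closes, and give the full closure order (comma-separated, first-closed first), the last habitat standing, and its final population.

Closure order: Fernhollow, Briarlake, Greywater
Last habitat: Cedarfen with 52 animals

Round 1: Briarlake=14 Cedarfen=3 Fernhollow=25 Greywater=10 → close Fernhollow (overflow 19)
  25÷3 = 8 each, +1 to first 1
Round 2: Briarlake=23 Cedarfen=11 Greywater=18 → close Briarlake (overflow 16)
  23÷2 = 11 each, +1 to first 1
Round 3: Cedarfen=23 Greywater=29 → close Greywater (overflow 21)
  29÷1 = 29 each, +1 to first 0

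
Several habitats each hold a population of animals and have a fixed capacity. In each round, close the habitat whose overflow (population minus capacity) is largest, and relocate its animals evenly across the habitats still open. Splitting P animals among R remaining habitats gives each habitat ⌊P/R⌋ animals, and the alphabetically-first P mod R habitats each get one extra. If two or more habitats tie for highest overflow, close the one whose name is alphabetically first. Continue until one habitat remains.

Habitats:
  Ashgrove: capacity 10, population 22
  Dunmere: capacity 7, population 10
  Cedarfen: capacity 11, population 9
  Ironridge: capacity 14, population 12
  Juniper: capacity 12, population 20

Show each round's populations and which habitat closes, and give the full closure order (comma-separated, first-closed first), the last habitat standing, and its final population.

Closure order: Ashgrove, Juniper, Dunmere, Cedarfen
Last habitat: Ironridge with 73 animals

Round 1: Ashgrove=22 Cedarfen=9 Dunmere=10 Ironridge=12 Juniper=20 → close Ashgrove (overflow 12)
  22÷4 = 5 each, +1 to first 2
Round 2: Cedarfen=15 Dunmere=16 Ironridge=17 Juniper=25 → close Juniper (overflow 13)
  25÷3 = 8 each, +1 to first 1
Round 3: Cedarfen=24 Dunmere=24 Ironridge=25 → close Dunmere (overflow 17)
  24÷2 = 12 each, +1 to first 0
Round 4: Cedarfen=36 Ironridge=37 → close Cedarfen (overflow 25)
  36÷1 = 36 each, +1 to first 0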